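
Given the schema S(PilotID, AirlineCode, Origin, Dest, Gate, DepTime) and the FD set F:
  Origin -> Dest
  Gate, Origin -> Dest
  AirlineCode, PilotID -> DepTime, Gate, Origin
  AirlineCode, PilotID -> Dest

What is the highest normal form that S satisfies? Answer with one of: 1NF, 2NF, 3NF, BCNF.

2NF

Candidate key: {AirlineCode, PilotID}. Prime attributes: {AirlineCode, PilotID}.
For Origin -> Dest we have {Origin}⁺ = {Dest, Origin}; {Origin} is not a superkey, so BCNF fails.
Origin -> Dest determines the non-prime attribute {Dest} from a non-superkey — 3NF is violated.
No proper subset of a key has a non-prime attribute in its closure, so there is no partial dependency; 2NF holds.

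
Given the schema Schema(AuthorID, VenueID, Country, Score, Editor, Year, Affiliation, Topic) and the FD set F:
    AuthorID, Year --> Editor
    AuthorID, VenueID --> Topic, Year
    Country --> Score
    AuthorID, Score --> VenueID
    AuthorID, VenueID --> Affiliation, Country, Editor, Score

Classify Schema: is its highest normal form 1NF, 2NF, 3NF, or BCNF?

Candidate keys: {AuthorID, Country}, {AuthorID, Score}, {AuthorID, VenueID}. Prime attributes: {AuthorID, Country, Score, VenueID}.
AuthorID, Year --> Editor breaks BCNF: {AuthorID, Year}⁺ = {AuthorID, Editor, Year}, so {AuthorID, Year} is not a superkey.
Because {Editor} is non-prime and the left side of AuthorID, Year --> Editor is not a superkey, the relation is not in 3NF.
No proper subset of a key has a non-prime attribute in its closure, so there is no partial dependency; 2NF holds.

2NF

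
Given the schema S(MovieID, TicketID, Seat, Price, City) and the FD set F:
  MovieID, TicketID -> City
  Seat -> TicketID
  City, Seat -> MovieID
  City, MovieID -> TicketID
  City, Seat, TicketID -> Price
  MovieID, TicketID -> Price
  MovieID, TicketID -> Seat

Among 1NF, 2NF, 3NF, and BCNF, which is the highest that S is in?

3NF

Candidate keys: {City, MovieID}, {City, Seat}, {MovieID, Seat}, {MovieID, TicketID}. Prime attributes: {City, MovieID, Seat, TicketID}.
For Seat -> TicketID we have {Seat}⁺ = {Seat, TicketID}; {Seat} is not a superkey, so BCNF fails.
But every attribute on its right side ({TicketID}) is prime, and the same holds for every other non-superkey FD, so 3NF still holds.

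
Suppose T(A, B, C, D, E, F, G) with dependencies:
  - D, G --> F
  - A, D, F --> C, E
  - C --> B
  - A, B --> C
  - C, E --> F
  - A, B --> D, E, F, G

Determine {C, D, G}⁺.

{B, C, D, F, G}

Start with {C, D, G}.
D, G --> F applies; add {F} → now {C, D, F, G}.
C --> B applies; add {B} → now {B, C, D, F, G}.
No further FD applies.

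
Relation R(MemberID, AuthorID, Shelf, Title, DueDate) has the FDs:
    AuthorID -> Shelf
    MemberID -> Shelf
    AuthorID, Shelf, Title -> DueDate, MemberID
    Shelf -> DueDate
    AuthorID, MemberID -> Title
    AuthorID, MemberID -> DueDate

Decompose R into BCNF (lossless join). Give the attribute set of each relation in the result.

Candidate keys of the original relation: {AuthorID, MemberID}, {AuthorID, Title}.
Within {AuthorID, DueDate, MemberID, Shelf, Title}: {AuthorID}⁺ ∩ {AuthorID, DueDate, MemberID, Shelf, Title} = {AuthorID, DueDate, Shelf}, not the whole set, so AuthorID -> DueDate, Shelf violates BCNF; decompose into {AuthorID, DueDate, Shelf} and {AuthorID, MemberID, Title}.
Within {AuthorID, DueDate, Shelf}: {Shelf}⁺ ∩ {AuthorID, DueDate, Shelf} = {DueDate, Shelf}, not the whole set, so Shelf -> DueDate violates BCNF; decompose into {DueDate, Shelf} and {AuthorID, Shelf}.
{DueDate, Shelf} has no BCNF violation.
{AuthorID, Shelf} has no BCNF violation.
{AuthorID, MemberID, Title} has no BCNF violation.

{AuthorID, MemberID, Title}; {AuthorID, Shelf}; {DueDate, Shelf}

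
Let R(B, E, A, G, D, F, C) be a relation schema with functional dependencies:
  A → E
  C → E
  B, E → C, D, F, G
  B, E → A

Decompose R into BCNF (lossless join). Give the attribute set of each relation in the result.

Candidate keys of the original relation: {A, B}, {B, C}, {B, E}.
{A, B, C, D, E, F, G}: {A} determines {A, E} here but is not a superkey — split on A → E, giving {A, E} and {A, B, C, D, F, G}.
{A, E} is in BCNF.
{A, B, C, D, F, G} is in BCNF.

{A, B, C, D, F, G}; {A, E}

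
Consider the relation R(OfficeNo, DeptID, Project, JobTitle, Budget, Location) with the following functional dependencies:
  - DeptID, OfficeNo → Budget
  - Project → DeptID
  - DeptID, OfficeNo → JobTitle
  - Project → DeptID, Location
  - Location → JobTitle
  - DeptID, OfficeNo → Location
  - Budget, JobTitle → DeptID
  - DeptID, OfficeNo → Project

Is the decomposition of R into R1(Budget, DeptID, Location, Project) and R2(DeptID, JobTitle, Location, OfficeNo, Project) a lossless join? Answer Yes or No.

The shared attributes are {DeptID, Location, Project} and {DeptID, Location, Project}⁺ = {DeptID, JobTitle, Location, Project}.
R1 ⊄ {DeptID, JobTitle, Location, Project} and R2 ⊄ {DeptID, JobTitle, Location, Project}, so the split is lossy.

No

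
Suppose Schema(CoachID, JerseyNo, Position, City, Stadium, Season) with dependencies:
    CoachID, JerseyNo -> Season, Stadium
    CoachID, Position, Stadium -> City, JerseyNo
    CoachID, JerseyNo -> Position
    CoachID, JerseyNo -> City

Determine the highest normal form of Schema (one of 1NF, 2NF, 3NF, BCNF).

Candidate keys: {CoachID, JerseyNo}, {CoachID, Position, Stadium}. Prime attributes: {CoachID, JerseyNo, Position, Stadium}.
Each dependency's left side is a superkey — BCNF holds.

BCNF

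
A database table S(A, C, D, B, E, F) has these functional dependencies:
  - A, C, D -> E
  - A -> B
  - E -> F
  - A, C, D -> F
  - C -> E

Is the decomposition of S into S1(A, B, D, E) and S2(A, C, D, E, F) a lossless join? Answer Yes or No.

Yes

S1 ∩ S2 = {A, D, E}; its closure under F is {A, B, D, E, F}.
This includes all of S1, so the common attributes are a superkey of S1 — the join is lossless.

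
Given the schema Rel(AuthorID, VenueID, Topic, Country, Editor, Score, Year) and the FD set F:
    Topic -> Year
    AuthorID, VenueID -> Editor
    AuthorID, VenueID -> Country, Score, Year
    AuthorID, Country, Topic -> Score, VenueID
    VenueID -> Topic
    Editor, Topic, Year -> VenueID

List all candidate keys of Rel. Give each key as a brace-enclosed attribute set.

{AuthorID, Country, Topic}, {AuthorID, Editor, Topic}, {AuthorID, VenueID}

No FD produces {AuthorID}, so it must be in every candidate key.
{AuthorID, VenueID}⁺ = {AuthorID, Country, Editor, Score, Topic, VenueID, Year} — all of the relation — so {AuthorID, VenueID} is a candidate key.
{AuthorID, Country, Topic}⁺ = {AuthorID, Country, Editor, Score, Topic, VenueID, Year} — all of the relation — so {AuthorID, Country, Topic} is a candidate key.
{AuthorID, Editor, Topic}⁺ = {AuthorID, Country, Editor, Score, Topic, VenueID, Year} — all of the relation — so {AuthorID, Editor, Topic} is a candidate key.
No proper subset of any of these is a key, and no other minimal superkey exists.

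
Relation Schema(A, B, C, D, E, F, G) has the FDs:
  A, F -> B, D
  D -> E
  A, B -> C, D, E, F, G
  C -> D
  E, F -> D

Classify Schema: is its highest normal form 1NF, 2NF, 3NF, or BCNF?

2NF

Candidate keys: {A, B}, {A, F}. Prime attributes: {A, B, F}.
D -> E breaks BCNF: {D}⁺ = {D, E}, so {D} is not a superkey.
D -> E determines the non-prime attribute {E} from a non-superkey — 3NF is violated.
No non-prime attribute depends on a proper subset of any candidate key, so 2NF holds.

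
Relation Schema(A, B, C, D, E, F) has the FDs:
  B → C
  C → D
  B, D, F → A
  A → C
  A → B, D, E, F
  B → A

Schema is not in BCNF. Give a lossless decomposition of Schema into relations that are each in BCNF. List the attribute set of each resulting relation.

Candidate keys of the original relation: {A}, {B}.
In {A, B, C, D, E, F}, {C} is not a superkey ({C}⁺ restricted to this set is {C, D}), so split on C → D into {C, D} and {A, B, C, E, F}.
{C, D} is in BCNF.
{A, B, C, E, F} is in BCNF.

{A, B, C, E, F}; {C, D}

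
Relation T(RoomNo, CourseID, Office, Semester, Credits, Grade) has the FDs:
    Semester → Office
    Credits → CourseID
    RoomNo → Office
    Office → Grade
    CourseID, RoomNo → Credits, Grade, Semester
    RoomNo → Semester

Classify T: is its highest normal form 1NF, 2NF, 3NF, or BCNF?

Candidate keys: {CourseID, RoomNo}, {Credits, RoomNo}. Prime attributes: {CourseID, Credits, RoomNo}.
For Semester → Office we have {Semester}⁺ = {Grade, Office, Semester}; {Semester} is not a superkey, so BCNF fails.
Because {Office} is non-prime and the left side of Semester → Office is not a superkey, the relation is not in 3NF.
The proper key subset {RoomNo} of {CourseID, RoomNo} determines non-prime {Grade, Office, Semester}, so the relation is not even in 2NF.

1NF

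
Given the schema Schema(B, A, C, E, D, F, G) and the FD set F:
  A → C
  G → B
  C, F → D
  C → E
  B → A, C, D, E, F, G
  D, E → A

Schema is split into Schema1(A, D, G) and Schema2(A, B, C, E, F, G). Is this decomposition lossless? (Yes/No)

Yes

Common attributes: {A, G}; their closure is {A, B, C, D, E, F, G}.
Schema1 is contained in that closure, so Schema1 ∩ Schema2 → Schema1 holds and the join is lossless.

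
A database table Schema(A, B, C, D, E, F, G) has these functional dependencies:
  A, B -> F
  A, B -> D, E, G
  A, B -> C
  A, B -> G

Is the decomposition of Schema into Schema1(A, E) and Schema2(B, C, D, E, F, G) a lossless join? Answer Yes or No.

No

Common attributes: {E}; their closure is {E}.
The closure covers neither Schema1 nor Schema2 entirely; the join is not lossless.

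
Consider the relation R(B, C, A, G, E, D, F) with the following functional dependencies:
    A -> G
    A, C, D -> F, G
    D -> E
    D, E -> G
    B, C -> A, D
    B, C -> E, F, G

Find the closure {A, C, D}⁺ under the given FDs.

{A, C, D, E, F, G}

Start with {A, C, D}.
A -> G applies; add {G} → now {A, C, D, G}.
A, C, D -> F, G applies; add {F} → now {A, C, D, F, G}.
D -> E applies; add {E} → now {A, C, D, E, F, G}.
No further FD applies.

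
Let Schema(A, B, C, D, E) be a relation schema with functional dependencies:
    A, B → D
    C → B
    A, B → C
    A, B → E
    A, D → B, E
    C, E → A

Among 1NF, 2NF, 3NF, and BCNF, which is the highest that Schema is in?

3NF

Candidate keys: {A, B}, {A, C}, {A, D}, {C, E}. Prime attributes: {A, B, C, D, E}.
C → B breaks BCNF: {C}⁺ = {B, C}, so {C} is not a superkey.
But every attribute on its right side ({B}) is prime, and the same holds for every other non-superkey FD, so 3NF still holds.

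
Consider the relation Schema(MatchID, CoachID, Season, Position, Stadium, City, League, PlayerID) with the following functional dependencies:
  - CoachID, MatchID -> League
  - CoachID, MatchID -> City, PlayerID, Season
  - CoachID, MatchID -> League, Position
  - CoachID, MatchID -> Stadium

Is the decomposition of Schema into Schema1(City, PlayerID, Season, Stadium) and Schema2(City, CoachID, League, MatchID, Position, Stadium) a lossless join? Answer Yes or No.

Common attributes: {City, Stadium}; their closure is {City, Stadium}.
The closure covers neither Schema1 nor Schema2 entirely; the join is not lossless.

No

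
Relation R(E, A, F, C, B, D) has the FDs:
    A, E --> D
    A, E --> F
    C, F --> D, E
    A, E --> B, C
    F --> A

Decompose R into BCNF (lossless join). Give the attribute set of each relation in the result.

Candidate keys of the original relation: {A, E}, {C, F}, {E, F}.
{A, B, C, D, E, F}: {F} determines {A, F} here but is not a superkey — split on F --> A, giving {A, F} and {B, C, D, E, F}.
{A, F} is in BCNF.
{B, C, D, E, F} is in BCNF.

{A, F}; {B, C, D, E, F}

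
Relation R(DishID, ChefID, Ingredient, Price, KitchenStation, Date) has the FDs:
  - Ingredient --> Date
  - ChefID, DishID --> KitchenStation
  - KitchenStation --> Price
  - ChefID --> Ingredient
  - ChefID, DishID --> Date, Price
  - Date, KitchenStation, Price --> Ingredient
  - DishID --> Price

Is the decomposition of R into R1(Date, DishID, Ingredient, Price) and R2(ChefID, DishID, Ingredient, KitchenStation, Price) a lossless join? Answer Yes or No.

The shared attributes are {DishID, Ingredient, Price} and {DishID, Ingredient, Price}⁺ = {Date, DishID, Ingredient, Price}.
Since R1 ⊆ {Date, DishID, Ingredient, Price}, the intersection is a superkey of R1; the decomposition is lossless.

Yes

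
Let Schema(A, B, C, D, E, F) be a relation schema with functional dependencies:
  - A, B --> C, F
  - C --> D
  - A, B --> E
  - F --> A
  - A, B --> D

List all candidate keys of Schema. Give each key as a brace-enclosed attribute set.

Attributes never on any right-hand side: {B} — every candidate key must contain it.
{A, B}⁺ = {A, B, C, D, E, F}, which is every attribute, so {A, B} is a candidate key.
{B, F}⁺ = {A, B, C, D, E, F}, which is every attribute, so {B, F} is a candidate key.
Any other superkey properly contains one of these, so there are no further candidate keys.

{A, B}, {B, F}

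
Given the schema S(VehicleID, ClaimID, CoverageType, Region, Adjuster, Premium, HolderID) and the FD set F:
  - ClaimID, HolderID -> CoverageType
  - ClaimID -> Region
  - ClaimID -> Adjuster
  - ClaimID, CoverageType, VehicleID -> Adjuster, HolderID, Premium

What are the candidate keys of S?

{ClaimID, VehicleID} never appear on the right of any FD, so every key must include all of them.
{ClaimID, CoverageType, VehicleID} is a candidate key since {ClaimID, CoverageType, VehicleID}⁺ = {Adjuster, ClaimID, CoverageType, HolderID, Premium, Region, VehicleID} covers every attribute.
{ClaimID, HolderID, VehicleID} is a candidate key since {ClaimID, HolderID, VehicleID}⁺ = {Adjuster, ClaimID, CoverageType, HolderID, Premium, Region, VehicleID} covers every attribute.
No proper subset of any of these is a key, and no other minimal superkey exists.

{ClaimID, CoverageType, VehicleID}, {ClaimID, HolderID, VehicleID}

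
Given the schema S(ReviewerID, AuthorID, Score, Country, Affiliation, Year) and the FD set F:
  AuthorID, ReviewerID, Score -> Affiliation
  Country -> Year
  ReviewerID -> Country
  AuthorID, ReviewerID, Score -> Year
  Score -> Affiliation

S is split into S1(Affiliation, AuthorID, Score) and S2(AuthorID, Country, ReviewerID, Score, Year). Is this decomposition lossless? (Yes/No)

Yes

Common attributes: {AuthorID, Score}; their closure is {Affiliation, AuthorID, Score}.
Since S1 ⊆ {Affiliation, AuthorID, Score}, the intersection is a superkey of S1; the decomposition is lossless.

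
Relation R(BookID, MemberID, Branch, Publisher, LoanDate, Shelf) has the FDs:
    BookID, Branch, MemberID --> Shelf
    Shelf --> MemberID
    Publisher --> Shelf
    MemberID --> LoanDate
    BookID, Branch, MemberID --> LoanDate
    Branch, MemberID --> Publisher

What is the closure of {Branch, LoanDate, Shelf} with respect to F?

Start with {Branch, LoanDate, Shelf}.
Shelf --> MemberID applies; add {MemberID} → now {Branch, LoanDate, MemberID, Shelf}.
Branch, MemberID --> Publisher applies; add {Publisher} → now {Branch, LoanDate, MemberID, Publisher, Shelf}.
No further FD applies.

{Branch, LoanDate, MemberID, Publisher, Shelf}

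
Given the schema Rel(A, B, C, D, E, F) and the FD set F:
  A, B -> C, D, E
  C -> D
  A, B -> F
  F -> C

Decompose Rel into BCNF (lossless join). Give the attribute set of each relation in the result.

Candidate key of the original relation: {A, B}.
Within {A, B, C, D, E, F}: {C}⁺ ∩ {A, B, C, D, E, F} = {C, D}, not the whole set, so C -> D violates BCNF; decompose into {C, D} and {A, B, C, E, F}.
{C, D} is in BCNF.
Within {A, B, C, E, F}: {F}⁺ ∩ {A, B, C, E, F} = {C, F}, not the whole set, so F -> C violates BCNF; decompose into {C, F} and {A, B, E, F}.
{C, F} is in BCNF.
{A, B, E, F} is in BCNF.

{A, B, E, F}; {C, D}; {C, F}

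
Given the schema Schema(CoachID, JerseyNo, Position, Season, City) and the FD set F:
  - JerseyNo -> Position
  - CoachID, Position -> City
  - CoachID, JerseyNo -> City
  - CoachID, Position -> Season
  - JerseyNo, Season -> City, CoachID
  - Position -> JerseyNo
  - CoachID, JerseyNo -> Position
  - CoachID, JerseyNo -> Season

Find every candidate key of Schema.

{CoachID, JerseyNo}⁺ = {City, CoachID, JerseyNo, Position, Season}, which is every attribute, so {CoachID, JerseyNo} is a candidate key.
{CoachID, Position}⁺ = {City, CoachID, JerseyNo, Position, Season}, which is every attribute, so {CoachID, Position} is a candidate key.
{JerseyNo, Season}⁺ = {City, CoachID, JerseyNo, Position, Season}, which is every attribute, so {JerseyNo, Season} is a candidate key.
{Position, Season}⁺ = {City, CoachID, JerseyNo, Position, Season}, which is every attribute, so {Position, Season} is a candidate key.
No proper subset of any of these is a key, and no other minimal superkey exists.

{CoachID, JerseyNo}, {CoachID, Position}, {JerseyNo, Season}, {Position, Season}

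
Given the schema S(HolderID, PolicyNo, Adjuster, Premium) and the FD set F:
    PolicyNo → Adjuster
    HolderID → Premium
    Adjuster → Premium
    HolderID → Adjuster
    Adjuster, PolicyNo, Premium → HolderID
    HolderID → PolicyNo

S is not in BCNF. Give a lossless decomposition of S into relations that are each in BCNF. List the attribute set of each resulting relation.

{Adjuster, HolderID, PolicyNo}; {Adjuster, Premium}

Candidate keys of the original relation: {HolderID}, {PolicyNo}.
{Adjuster, HolderID, PolicyNo, Premium}: {Adjuster} determines {Adjuster, Premium} here but is not a superkey — split on Adjuster → Premium, giving {Adjuster, Premium} and {Adjuster, HolderID, PolicyNo}.
{Adjuster, Premium} has no BCNF violation.
{Adjuster, HolderID, PolicyNo} has no BCNF violation.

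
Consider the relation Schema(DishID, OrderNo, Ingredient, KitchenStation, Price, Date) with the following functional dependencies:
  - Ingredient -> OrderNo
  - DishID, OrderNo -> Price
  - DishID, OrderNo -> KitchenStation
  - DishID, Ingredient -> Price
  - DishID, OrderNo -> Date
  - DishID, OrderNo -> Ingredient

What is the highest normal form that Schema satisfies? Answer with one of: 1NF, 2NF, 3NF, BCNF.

Candidate keys: {DishID, Ingredient}, {DishID, OrderNo}. Prime attributes: {DishID, Ingredient, OrderNo}.
Ingredient -> OrderNo breaks BCNF: {Ingredient}⁺ = {Ingredient, OrderNo}, so {Ingredient} is not a superkey.
Its right-hand attributes {OrderNo} are all prime, as are those of every other non-superkey FD — the relation is in 3NF.

3NF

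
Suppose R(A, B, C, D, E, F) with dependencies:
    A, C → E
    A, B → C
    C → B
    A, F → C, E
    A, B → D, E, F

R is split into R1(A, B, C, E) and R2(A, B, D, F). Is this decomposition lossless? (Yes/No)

Yes

Common attributes: {A, B}; their closure is {A, B, C, D, E, F}.
This includes all of R1, so the common attributes are a superkey of R1 — the join is lossless.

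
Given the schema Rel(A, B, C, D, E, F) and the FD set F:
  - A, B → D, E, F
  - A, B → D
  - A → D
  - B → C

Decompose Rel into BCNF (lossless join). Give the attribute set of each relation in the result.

Candidate key of the original relation: {A, B}.
{A, B, C, D, E, F}: {A} determines {A, D} here but is not a superkey — split on A → D, giving {A, D} and {A, B, C, E, F}.
{A, D} is in BCNF.
{A, B, C, E, F}: {B} determines {B, C} here but is not a superkey — split on B → C, giving {B, C} and {A, B, E, F}.
{B, C} is in BCNF.
{A, B, E, F} is in BCNF.

{A, B, E, F}; {A, D}; {B, C}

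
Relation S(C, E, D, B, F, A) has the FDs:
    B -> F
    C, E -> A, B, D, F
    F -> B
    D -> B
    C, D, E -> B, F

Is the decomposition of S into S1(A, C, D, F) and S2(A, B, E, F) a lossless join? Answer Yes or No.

The shared attributes are {A, F} and {A, F}⁺ = {A, B, F}.
The closure covers neither S1 nor S2 entirely; the join is not lossless.

No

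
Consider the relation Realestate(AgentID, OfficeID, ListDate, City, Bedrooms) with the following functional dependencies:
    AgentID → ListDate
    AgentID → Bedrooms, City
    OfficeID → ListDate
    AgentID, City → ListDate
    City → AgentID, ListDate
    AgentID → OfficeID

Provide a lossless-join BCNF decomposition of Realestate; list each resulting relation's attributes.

{AgentID, Bedrooms, City, OfficeID}; {ListDate, OfficeID}

Candidate keys of the original relation: {AgentID}, {City}.
Within {AgentID, Bedrooms, City, ListDate, OfficeID}: {OfficeID}⁺ ∩ {AgentID, Bedrooms, City, ListDate, OfficeID} = {ListDate, OfficeID}, not the whole set, so OfficeID → ListDate violates BCNF; decompose into {ListDate, OfficeID} and {AgentID, Bedrooms, City, OfficeID}.
{ListDate, OfficeID} is in BCNF.
{AgentID, Bedrooms, City, OfficeID} is in BCNF.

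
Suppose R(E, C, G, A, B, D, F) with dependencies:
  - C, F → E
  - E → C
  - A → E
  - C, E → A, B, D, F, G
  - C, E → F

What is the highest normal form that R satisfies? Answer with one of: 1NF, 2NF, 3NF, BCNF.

Candidate keys: {A}, {C, F}, {E}. Prime attributes: {A, C, E, F}.
Every FD has a superkey on the left, so the relation is in BCNF.

BCNF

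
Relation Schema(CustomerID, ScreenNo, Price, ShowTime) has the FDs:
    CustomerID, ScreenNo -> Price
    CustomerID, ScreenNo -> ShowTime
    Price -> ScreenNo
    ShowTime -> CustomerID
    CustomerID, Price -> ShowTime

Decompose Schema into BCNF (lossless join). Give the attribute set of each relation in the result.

{CustomerID, ShowTime}; {Price, ScreenNo}; {Price, ShowTime}

Candidate keys of the original relation: {CustomerID, Price}, {CustomerID, ScreenNo}, {Price, ShowTime}, {ScreenNo, ShowTime}.
In {CustomerID, Price, ScreenNo, ShowTime}, {Price} is not a superkey ({Price}⁺ restricted to this set is {Price, ScreenNo}), so split on Price -> ScreenNo into {Price, ScreenNo} and {CustomerID, Price, ShowTime}.
{Price, ScreenNo}: every determinant is a superkey — BCNF.
In {CustomerID, Price, ShowTime}, {ShowTime} is not a superkey ({ShowTime}⁺ restricted to this set is {CustomerID, ShowTime}), so split on ShowTime -> CustomerID into {CustomerID, ShowTime} and {Price, ShowTime}.
{CustomerID, ShowTime}: every determinant is a superkey — BCNF.
{Price, ShowTime}: every determinant is a superkey — BCNF.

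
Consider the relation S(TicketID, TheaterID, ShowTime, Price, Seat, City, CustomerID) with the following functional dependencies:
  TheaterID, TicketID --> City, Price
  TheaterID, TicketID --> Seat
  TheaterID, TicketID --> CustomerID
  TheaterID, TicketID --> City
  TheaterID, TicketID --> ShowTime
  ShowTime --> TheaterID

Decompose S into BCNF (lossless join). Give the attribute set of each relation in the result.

{City, CustomerID, Price, Seat, ShowTime, TicketID}; {ShowTime, TheaterID}

Candidate keys of the original relation: {ShowTime, TicketID}, {TheaterID, TicketID}.
Within {City, CustomerID, Price, Seat, ShowTime, TheaterID, TicketID}: {ShowTime}⁺ ∩ {City, CustomerID, Price, Seat, ShowTime, TheaterID, TicketID} = {ShowTime, TheaterID}, not the whole set, so ShowTime --> TheaterID violates BCNF; decompose into {ShowTime, TheaterID} and {City, CustomerID, Price, Seat, ShowTime, TicketID}.
{ShowTime, TheaterID} has no BCNF violation.
{City, CustomerID, Price, Seat, ShowTime, TicketID} has no BCNF violation.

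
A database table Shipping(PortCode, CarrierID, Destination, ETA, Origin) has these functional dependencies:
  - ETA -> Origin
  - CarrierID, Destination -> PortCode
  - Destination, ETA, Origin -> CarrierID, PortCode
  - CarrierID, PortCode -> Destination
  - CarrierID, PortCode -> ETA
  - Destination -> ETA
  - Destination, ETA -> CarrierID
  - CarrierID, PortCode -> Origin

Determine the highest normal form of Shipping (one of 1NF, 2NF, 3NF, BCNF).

2NF

Candidate keys: {CarrierID, PortCode}, {Destination}. Prime attributes: {CarrierID, Destination, PortCode}.
ETA -> Origin breaks BCNF: {ETA}⁺ = {ETA, Origin}, so {ETA} is not a superkey.
ETA -> Origin determines the non-prime attribute {Origin} from a non-superkey — 3NF is violated.
No proper subset of a key has a non-prime attribute in its closure, so there is no partial dependency; 2NF holds.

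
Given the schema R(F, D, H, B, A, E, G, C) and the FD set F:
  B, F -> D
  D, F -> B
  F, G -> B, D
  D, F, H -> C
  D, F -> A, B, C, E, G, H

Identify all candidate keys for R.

{F} never appears on the right of any FD, so every key must include it.
Closure of {B, F} is {A, B, C, D, E, F, G, H}, the whole schema; {B, F} is a candidate key.
Closure of {D, F} is {A, B, C, D, E, F, G, H}, the whole schema; {D, F} is a candidate key.
Closure of {F, G} is {A, B, C, D, E, F, G, H}, the whole schema; {F, G} is a candidate key.
No proper subset of any of these is a key, and no other minimal superkey exists.

{B, F}, {D, F}, {F, G}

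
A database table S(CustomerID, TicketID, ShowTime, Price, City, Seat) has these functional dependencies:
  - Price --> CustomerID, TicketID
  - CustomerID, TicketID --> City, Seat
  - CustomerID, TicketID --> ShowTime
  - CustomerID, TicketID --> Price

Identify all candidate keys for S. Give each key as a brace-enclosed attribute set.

{CustomerID, TicketID}, {Price}

Closure of {Price} is {City, CustomerID, Price, Seat, ShowTime, TicketID}, the whole schema; {Price} is a candidate key.
Closure of {CustomerID, TicketID} is {City, CustomerID, Price, Seat, ShowTime, TicketID}, the whole schema; {CustomerID, TicketID} is a candidate key.
No proper subset of any of these is a key, and no other minimal superkey exists.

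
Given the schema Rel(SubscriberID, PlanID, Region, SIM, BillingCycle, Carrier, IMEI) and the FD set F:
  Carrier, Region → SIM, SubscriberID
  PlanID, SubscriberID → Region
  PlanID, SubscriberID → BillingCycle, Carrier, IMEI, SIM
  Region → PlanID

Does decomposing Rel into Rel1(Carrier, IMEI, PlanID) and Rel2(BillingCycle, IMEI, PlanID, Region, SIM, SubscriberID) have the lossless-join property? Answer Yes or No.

No

Common attributes: {IMEI, PlanID}; their closure is {IMEI, PlanID}.
Neither Rel1 nor Rel2 is contained in that closure, so the decomposition is lossy.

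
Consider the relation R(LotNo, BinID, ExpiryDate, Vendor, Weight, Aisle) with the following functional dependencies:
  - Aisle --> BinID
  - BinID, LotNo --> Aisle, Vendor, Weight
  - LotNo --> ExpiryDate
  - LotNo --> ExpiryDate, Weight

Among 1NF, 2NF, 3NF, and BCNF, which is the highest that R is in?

1NF

Candidate keys: {Aisle, LotNo}, {BinID, LotNo}. Prime attributes: {Aisle, BinID, LotNo}.
Aisle --> BinID: {Aisle}⁺ = {Aisle, BinID}, which is not all of the attributes, so the left side is not a superkey — BCNF is violated.
LotNo --> ExpiryDate determines the non-prime attribute {ExpiryDate} from a non-superkey — 3NF is violated.
The proper key subset {LotNo} of {Aisle, LotNo} determines non-prime {ExpiryDate, Weight}, so the relation is not even in 2NF.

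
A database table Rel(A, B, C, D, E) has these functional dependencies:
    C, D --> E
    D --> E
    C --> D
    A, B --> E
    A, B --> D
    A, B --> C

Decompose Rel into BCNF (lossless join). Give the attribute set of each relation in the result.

Candidate key of the original relation: {A, B}.
Within {A, B, C, D, E}: {C, D}⁺ ∩ {A, B, C, D, E} = {C, D, E}, not the whole set, so C, D --> E violates BCNF; decompose into {C, D, E} and {A, B, C, D}.
Within {C, D, E}: {D}⁺ ∩ {C, D, E} = {D, E}, not the whole set, so D --> E violates BCNF; decompose into {D, E} and {C, D}.
{D, E}: every determinant is a superkey — BCNF.
{C, D}: every determinant is a superkey — BCNF.
Within {A, B, C, D}: {C}⁺ ∩ {A, B, C, D} = {C, D}, not the whole set, so C --> D violates BCNF; decompose into {C, D} and {A, B, C}.
{C, D}: every determinant is a superkey — BCNF.
{A, B, C}: every determinant is a superkey — BCNF.

{A, B, C}; {C, D}; {D, E}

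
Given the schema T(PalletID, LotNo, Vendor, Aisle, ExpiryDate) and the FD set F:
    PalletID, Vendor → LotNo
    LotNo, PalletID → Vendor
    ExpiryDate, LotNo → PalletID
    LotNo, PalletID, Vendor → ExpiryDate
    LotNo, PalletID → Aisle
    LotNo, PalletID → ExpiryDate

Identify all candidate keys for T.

{ExpiryDate, LotNo}⁺ = {Aisle, ExpiryDate, LotNo, PalletID, Vendor}, which is every attribute, so {ExpiryDate, LotNo} is a candidate key.
{LotNo, PalletID}⁺ = {Aisle, ExpiryDate, LotNo, PalletID, Vendor}, which is every attribute, so {LotNo, PalletID} is a candidate key.
{PalletID, Vendor}⁺ = {Aisle, ExpiryDate, LotNo, PalletID, Vendor}, which is every attribute, so {PalletID, Vendor} is a candidate key.
Any other superkey properly contains one of these, so there are no further candidate keys.

{ExpiryDate, LotNo}, {LotNo, PalletID}, {PalletID, Vendor}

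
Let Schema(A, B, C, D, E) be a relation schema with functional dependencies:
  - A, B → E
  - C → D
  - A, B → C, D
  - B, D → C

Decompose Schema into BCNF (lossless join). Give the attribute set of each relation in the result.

Candidate key of the original relation: {A, B}.
Within {A, B, C, D, E}: {C}⁺ ∩ {A, B, C, D, E} = {C, D}, not the whole set, so C → D violates BCNF; decompose into {C, D} and {A, B, C, E}.
{C, D} is in BCNF.
{A, B, C, E} is in BCNF.

{A, B, C, E}; {C, D}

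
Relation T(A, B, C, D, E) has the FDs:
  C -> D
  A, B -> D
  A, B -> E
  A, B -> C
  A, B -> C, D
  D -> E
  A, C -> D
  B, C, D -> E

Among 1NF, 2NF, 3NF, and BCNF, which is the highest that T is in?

2NF

Candidate key: {A, B}. Prime attributes: {A, B}.
C -> D: {C}⁺ = {C, D, E}, which is not all of the attributes, so the left side is not a superkey — BCNF is violated.
C -> D determines the non-prime attribute {D} from a non-superkey — 3NF is violated.
No non-prime attribute depends on a proper subset of any candidate key, so 2NF holds.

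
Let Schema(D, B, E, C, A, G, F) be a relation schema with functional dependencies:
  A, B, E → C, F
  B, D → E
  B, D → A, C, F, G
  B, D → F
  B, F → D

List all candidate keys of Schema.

{B} never appears on the right of any FD, so every key must include it.
{B, D}⁺ = {A, B, C, D, E, F, G}, which is every attribute, so {B, D} is a candidate key.
{B, F}⁺ = {A, B, C, D, E, F, G}, which is every attribute, so {B, F} is a candidate key.
{A, B, E}⁺ = {A, B, C, D, E, F, G}, which is every attribute, so {A, B, E} is a candidate key.
These are minimal and exhaustive — every other superkey contains one of them.

{A, B, E}, {B, D}, {B, F}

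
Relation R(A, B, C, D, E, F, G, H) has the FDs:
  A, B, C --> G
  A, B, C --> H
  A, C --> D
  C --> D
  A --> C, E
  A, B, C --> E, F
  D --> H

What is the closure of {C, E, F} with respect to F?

{C, D, E, F, H}

Start with {C, E, F}.
C --> D applies; add {D} → now {C, D, E, F}.
D --> H applies; add {H} → now {C, D, E, F, H}.
No further FD applies.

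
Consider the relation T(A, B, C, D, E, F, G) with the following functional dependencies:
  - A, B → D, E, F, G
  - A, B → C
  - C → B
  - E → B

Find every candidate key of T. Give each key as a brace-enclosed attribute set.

No FD produces {A}, so it must be in every candidate key.
{A, B}⁺ = {A, B, C, D, E, F, G} — all of the relation — so {A, B} is a candidate key.
{A, C}⁺ = {A, B, C, D, E, F, G} — all of the relation — so {A, C} is a candidate key.
{A, E}⁺ = {A, B, C, D, E, F, G} — all of the relation — so {A, E} is a candidate key.
These are minimal and exhaustive — every other superkey contains one of them.

{A, B}, {A, C}, {A, E}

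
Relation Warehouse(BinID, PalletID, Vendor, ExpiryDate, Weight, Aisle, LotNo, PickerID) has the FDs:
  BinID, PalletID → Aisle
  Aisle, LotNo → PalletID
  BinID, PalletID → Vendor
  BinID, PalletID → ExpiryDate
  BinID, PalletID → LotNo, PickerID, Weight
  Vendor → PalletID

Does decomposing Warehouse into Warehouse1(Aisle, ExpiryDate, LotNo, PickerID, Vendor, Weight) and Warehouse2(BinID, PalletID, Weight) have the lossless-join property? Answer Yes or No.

No

Warehouse1 ∩ Warehouse2 = {Weight}; its closure under F is {Weight}.
The closure covers neither Warehouse1 nor Warehouse2 entirely; the join is not lossless.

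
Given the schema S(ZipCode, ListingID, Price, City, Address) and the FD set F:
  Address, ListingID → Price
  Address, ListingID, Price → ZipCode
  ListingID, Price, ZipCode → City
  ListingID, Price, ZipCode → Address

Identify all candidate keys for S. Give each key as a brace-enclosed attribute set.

No FD produces {ListingID}, so it must be in every candidate key.
{Address, ListingID}⁺ = {Address, City, ListingID, Price, ZipCode} — all of the relation — so {Address, ListingID} is a candidate key.
{ListingID, Price, ZipCode}⁺ = {Address, City, ListingID, Price, ZipCode} — all of the relation — so {ListingID, Price, ZipCode} is a candidate key.
Any other superkey properly contains one of these, so there are no further candidate keys.

{Address, ListingID}, {ListingID, Price, ZipCode}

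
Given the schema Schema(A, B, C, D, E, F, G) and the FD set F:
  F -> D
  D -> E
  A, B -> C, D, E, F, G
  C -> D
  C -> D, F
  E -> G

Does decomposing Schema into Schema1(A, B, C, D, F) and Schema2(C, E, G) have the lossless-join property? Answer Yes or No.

Yes

The shared attributes are {C} and {C}⁺ = {C, D, E, F, G}.
Since Schema2 ⊆ {C, D, E, F, G}, the intersection is a superkey of Schema2; the decomposition is lossless.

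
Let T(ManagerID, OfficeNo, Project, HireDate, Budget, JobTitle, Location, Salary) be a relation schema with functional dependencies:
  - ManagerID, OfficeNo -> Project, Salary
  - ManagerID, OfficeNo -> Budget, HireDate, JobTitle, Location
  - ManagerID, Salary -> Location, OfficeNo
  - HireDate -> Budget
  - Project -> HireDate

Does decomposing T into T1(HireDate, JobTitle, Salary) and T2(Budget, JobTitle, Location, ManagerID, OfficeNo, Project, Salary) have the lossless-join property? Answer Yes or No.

T1 ∩ T2 = {JobTitle, Salary}; its closure under F is {JobTitle, Salary}.
The closure covers neither T1 nor T2 entirely; the join is not lossless.

No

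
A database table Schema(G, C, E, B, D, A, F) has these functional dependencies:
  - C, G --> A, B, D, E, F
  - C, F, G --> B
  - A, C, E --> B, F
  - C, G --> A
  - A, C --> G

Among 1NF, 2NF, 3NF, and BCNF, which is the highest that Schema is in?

Candidate keys: {A, C}, {C, G}. Prime attributes: {A, C, G}.
Each dependency's left side is a superkey — BCNF holds.

BCNF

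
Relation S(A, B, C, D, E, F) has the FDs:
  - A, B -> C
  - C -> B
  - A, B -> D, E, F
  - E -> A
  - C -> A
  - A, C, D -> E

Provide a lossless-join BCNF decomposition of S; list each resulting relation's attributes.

{A, E}; {B, C, D, E, F}

Candidate keys of the original relation: {A, B}, {B, E}, {C}.
{A, B, C, D, E, F}: {E} determines {A, E} here but is not a superkey — split on E -> A, giving {A, E} and {B, C, D, E, F}.
{A, E} is in BCNF.
{B, C, D, E, F} is in BCNF.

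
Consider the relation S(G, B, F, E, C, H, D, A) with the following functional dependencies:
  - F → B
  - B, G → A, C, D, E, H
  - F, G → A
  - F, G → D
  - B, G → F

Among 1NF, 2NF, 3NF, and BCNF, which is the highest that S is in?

Candidate keys: {B, G}, {F, G}. Prime attributes: {B, F, G}.
F → B breaks BCNF: {F}⁺ = {B, F}, so {F} is not a superkey.
But every attribute on its right side ({B}) is prime, and the same holds for every other non-superkey FD, so 3NF still holds.

3NF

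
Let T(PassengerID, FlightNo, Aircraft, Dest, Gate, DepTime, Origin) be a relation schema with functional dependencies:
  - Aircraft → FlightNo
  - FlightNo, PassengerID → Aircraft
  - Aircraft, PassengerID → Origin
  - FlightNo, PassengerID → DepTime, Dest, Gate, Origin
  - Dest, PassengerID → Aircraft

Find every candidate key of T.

No FD produces {PassengerID}, so it must be in every candidate key.
{Aircraft, PassengerID} is a candidate key since {Aircraft, PassengerID}⁺ = {Aircraft, DepTime, Dest, FlightNo, Gate, Origin, PassengerID} covers every attribute.
{Dest, PassengerID} is a candidate key since {Dest, PassengerID}⁺ = {Aircraft, DepTime, Dest, FlightNo, Gate, Origin, PassengerID} covers every attribute.
{FlightNo, PassengerID} is a candidate key since {FlightNo, PassengerID}⁺ = {Aircraft, DepTime, Dest, FlightNo, Gate, Origin, PassengerID} covers every attribute.
No proper subset of any of these is a key, and no other minimal superkey exists.

{Aircraft, PassengerID}, {Dest, PassengerID}, {FlightNo, PassengerID}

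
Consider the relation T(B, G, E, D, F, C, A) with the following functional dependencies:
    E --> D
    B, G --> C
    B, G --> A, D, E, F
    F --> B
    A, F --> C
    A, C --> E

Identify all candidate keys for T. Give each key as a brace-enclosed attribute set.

Attributes never on any right-hand side: {G} — every candidate key must contain it.
{B, G} is a candidate key since {B, G}⁺ = {A, B, C, D, E, F, G} covers every attribute.
{F, G} is a candidate key since {F, G}⁺ = {A, B, C, D, E, F, G} covers every attribute.
No proper subset of any of these is a key, and no other minimal superkey exists.

{B, G}, {F, G}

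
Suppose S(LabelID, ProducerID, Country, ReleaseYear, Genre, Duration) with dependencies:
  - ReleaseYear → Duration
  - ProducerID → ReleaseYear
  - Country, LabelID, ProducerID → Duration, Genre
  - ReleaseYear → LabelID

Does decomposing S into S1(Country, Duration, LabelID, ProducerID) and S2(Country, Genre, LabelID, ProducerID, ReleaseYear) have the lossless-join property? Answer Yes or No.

Yes

The shared attributes are {Country, LabelID, ProducerID} and {Country, LabelID, ProducerID}⁺ = {Country, Duration, Genre, LabelID, ProducerID, ReleaseYear}.
S1 is contained in that closure, so S1 ∩ S2 → S1 holds and the join is lossless.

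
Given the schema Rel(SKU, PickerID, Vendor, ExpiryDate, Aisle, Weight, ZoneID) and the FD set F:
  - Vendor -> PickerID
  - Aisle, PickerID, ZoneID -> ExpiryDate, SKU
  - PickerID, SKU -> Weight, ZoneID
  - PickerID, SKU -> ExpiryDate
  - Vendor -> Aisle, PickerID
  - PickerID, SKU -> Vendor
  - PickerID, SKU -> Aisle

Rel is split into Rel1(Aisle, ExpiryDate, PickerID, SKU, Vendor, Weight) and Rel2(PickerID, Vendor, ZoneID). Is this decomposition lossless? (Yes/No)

No

The shared attributes are {PickerID, Vendor} and {PickerID, Vendor}⁺ = {Aisle, PickerID, Vendor}.
Neither Rel1 nor Rel2 is contained in that closure, so the decomposition is lossy.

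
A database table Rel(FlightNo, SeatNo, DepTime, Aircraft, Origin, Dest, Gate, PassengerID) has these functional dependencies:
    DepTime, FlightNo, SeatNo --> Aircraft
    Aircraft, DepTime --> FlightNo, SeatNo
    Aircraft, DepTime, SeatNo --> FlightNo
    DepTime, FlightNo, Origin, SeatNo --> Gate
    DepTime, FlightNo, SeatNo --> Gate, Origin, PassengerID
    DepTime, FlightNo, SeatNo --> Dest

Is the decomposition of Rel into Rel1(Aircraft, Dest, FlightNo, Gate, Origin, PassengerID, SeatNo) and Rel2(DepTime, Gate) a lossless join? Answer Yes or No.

No

The shared attributes are {Gate} and {Gate}⁺ = {Gate}.
Neither Rel1 nor Rel2 is contained in that closure, so the decomposition is lossy.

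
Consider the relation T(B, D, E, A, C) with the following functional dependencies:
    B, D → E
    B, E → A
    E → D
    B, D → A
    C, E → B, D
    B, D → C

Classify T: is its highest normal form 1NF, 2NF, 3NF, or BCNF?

3NF

Candidate keys: {B, D}, {B, E}, {C, E}. Prime attributes: {B, C, D, E}.
E → D: {E}⁺ = {D, E}, which is not all of the attributes, so the left side is not a superkey — BCNF is violated.
But every attribute on its right side ({D}) is prime, and the same holds for every other non-superkey FD, so 3NF still holds.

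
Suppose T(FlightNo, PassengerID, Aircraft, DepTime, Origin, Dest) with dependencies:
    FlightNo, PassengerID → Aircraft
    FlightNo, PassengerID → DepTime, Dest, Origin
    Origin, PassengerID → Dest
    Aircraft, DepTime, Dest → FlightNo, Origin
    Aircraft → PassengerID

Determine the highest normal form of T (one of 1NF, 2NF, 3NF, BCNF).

3NF

Candidate keys: {Aircraft, DepTime, Dest}, {Aircraft, DepTime, Origin}, {Aircraft, FlightNo}, {FlightNo, PassengerID}. Prime attributes: {Aircraft, DepTime, Dest, FlightNo, Origin, PassengerID}.
For Origin, PassengerID → Dest we have {Origin, PassengerID}⁺ = {Dest, Origin, PassengerID}; {Origin, PassengerID} is not a superkey, so BCNF fails.
Since {Dest} ⊆ prime attributes and every other non-superkey FD also has a prime right side, the schema is in 3NF.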